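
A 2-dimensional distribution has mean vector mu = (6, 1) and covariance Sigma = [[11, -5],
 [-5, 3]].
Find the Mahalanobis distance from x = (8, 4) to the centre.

Step 1 — centre the observation: (x - mu) = (2, 3).

Step 2 — invert Sigma. det(Sigma) = 11·3 - (-5)² = 8.
  Sigma^{-1} = (1/det) · [[d, -b], [-b, a]] = [[0.375, 0.625],
 [0.625, 1.375]].

Step 3 — form the quadratic (x - mu)^T · Sigma^{-1} · (x - mu):
  Sigma^{-1} · (x - mu) = (2.625, 5.375).
  (x - mu)^T · [Sigma^{-1} · (x - mu)] = (2)·(2.625) + (3)·(5.375) = 21.375.

Step 4 — take square root: d = √(21.375) ≈ 4.6233.

d(x, mu) = √(21.375) ≈ 4.6233


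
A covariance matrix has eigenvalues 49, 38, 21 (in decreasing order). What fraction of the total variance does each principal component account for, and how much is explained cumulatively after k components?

Step 1 — total variance = trace(Sigma) = Σ λ_i = 49 + 38 + 21 = 108.

Step 2 — fraction explained by component i = λ_i / Σ λ:
  PC1: 49/108 = 0.4537
  PC2: 38/108 = 0.3519
  PC3: 21/108 = 0.1944

Step 3 — cumulative fraction after k components = (λ_1 + ... + λ_k) / Σ λ:
  k = 1: 49/108 = 0.4537
  k = 2: (49 + 38)/108 = 87/108 = 0.8056
  k = 3: (49 + 38 + 21)/108 = 108/108 = 1

Summary (fraction, with percent):

explained: PC1 0.4537 (45.37%), PC2 0.3519 (35.19%), PC3 0.1944 (19.44%);  cumulative: 0.4537, 0.8056, 1


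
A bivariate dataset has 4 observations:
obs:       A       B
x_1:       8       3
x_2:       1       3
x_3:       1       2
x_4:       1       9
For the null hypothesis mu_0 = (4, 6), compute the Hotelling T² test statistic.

Step 1 — sample mean vector:
  mean(A) = (8 + 1 + 1 + 1) / 4 = 11/4 = 2.75
  mean(B) = (3 + 3 + 2 + 9) / 4 = 17/4 = 4.25
  x̄ = (2.75, 4.25),  deviation x̄ - mu_0 = (2.75, 4.25) - (4, 6) = (-1.25, -1.75).

Step 2 — sample covariance matrix, S[i,j] = (1/(n-1)) · Σ_k (x_{k,i} - mean_i) · (x_{k,j} - mean_j), divisor n-1 = 3:
  S[A,A] = ((5.25)·(5.25) + (-1.75)·(-1.75) + (-1.75)·(-1.75) + (-1.75)·(-1.75)) / 3 = 36.75/3 = 12.25
  S[A,B] = ((5.25)·(-1.25) + (-1.75)·(-1.25) + (-1.75)·(-2.25) + (-1.75)·(4.75)) / 3 = -8.75/3 = -2.9167
  S[B,B] = ((-1.25)·(-1.25) + (-1.25)·(-1.25) + (-2.25)·(-2.25) + (4.75)·(4.75)) / 3 = 30.75/3 = 10.25
  S = [[12.25, -2.9167],
 [-2.9167, 10.25]].

Step 3 — invert S. det(S) = 12.25·10.25 - (-2.9167)² = 117.0556.
  S^{-1} = (1/det) · [[d, -b], [-b, a]] = [[0.0876, 0.0249],
 [0.0249, 0.1047]].

Step 4 — quadratic form (x̄ - mu_0)^T · S^{-1} · (x̄ - mu_0):
  S^{-1} · (x̄ - mu_0) = (-0.1531, -0.2143),
  (x̄ - mu_0)^T · [...] = (-1.25)·(-0.1531) + (-1.75)·(-0.2143) = 0.5663.

Step 5 — scale by n: T² = 4 · 0.5663 = 2.2653.

T² ≈ 2.2653


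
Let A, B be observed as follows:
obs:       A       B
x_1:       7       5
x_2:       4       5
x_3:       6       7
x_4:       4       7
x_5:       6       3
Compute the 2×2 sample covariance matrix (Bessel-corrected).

Step 1 — column means:
  mean(A) = (7 + 4 + 6 + 4 + 6) / 5 = 27/5 = 5.4
  mean(B) = (5 + 5 + 7 + 7 + 3) / 5 = 27/5 = 5.4

Step 2 — sample covariance S[i,j] = (1/(n-1)) · Σ_k (x_{k,i} - mean_i) · (x_{k,j} - mean_j), with n-1 = 4.
  S[A,A] = ((1.6)·(1.6) + (-1.4)·(-1.4) + (0.6)·(0.6) + (-1.4)·(-1.4) + (0.6)·(0.6)) / 4 = 7.2/4 = 1.8
  S[A,B] = ((1.6)·(-0.4) + (-1.4)·(-0.4) + (0.6)·(1.6) + (-1.4)·(1.6) + (0.6)·(-2.4)) / 4 = -2.8/4 = -0.7
  S[B,B] = ((-0.4)·(-0.4) + (-0.4)·(-0.4) + (1.6)·(1.6) + (1.6)·(1.6) + (-2.4)·(-2.4)) / 4 = 11.2/4 = 2.8

S is symmetric (S[j,i] = S[i,j]). Assembling:

S = [[1.8, -0.7],
 [-0.7, 2.8]]


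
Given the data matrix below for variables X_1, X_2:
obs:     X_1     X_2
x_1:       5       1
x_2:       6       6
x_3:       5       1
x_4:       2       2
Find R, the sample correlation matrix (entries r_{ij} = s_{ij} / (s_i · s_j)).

Step 1 — column means:
  mean(X_1) = (5 + 6 + 5 + 2) / 4 = 18/4 = 4.5
  mean(X_2) = (1 + 6 + 1 + 2) / 4 = 10/4 = 2.5

Step 2 — sample variances and covariances s[i,j] = (1/(n-1)) · Σ_k (x_{k,i} - mean_i) · (x_{k,j} - mean_j), with n-1 = 3:
  s[X_1,X_1] = ((0.5)·(0.5) + (1.5)·(1.5) + (0.5)·(0.5) + (-2.5)·(-2.5)) / 3 = 9/3 = 3
  s[X_1,X_2] = ((0.5)·(-1.5) + (1.5)·(3.5) + (0.5)·(-1.5) + (-2.5)·(-0.5)) / 3 = 5/3 = 1.6667
  s[X_2,X_2] = ((-1.5)·(-1.5) + (3.5)·(3.5) + (-1.5)·(-1.5) + (-0.5)·(-0.5)) / 3 = 17/3 = 5.6667
  Sample standard deviations s_i = √(s[i,i]):
  s(X_1) = √(3) = 1.7321
  s(X_2) = √(5.6667) = 2.3805

Step 3 — r_{ij} = s_{ij} / (s_i · s_j):
  r[X_1,X_1] = 1 (diagonal).
  r[X_1,X_2] = 1.6667 / (1.7321 · 2.3805) = 1.6667 / 4.1231 = 0.4042
  r[X_2,X_2] = 1 (diagonal).

R is symmetric with unit diagonal. Assembling:

R = [[1, 0.4042],
 [0.4042, 1]]


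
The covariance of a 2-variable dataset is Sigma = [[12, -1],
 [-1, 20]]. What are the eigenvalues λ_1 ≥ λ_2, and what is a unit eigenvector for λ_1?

Step 1 — characteristic polynomial of 2×2 Sigma:
  det(Sigma - λI) = λ² - trace · λ + det = 0.
  trace = 12 + 20 = 32, det = 12·20 - (-1)² = 239.
Step 2 — discriminant:
  Δ = trace² - 4·det = 1024 - 956 = 68.
Step 3 — eigenvalues:
  λ = (trace ± √Δ)/2 = (32 ± 8.2462)/2,
  λ_1 = 20.1231,  λ_2 = 11.8769.

Step 4 — unit eigenvector for λ_1: solve (Sigma - λ_1 I)v = 0. First row:
  (12 - 20.1231)·v_x + (-1)·v_y = 0, i.e. (-8.1231)·v_x + (-1)·v_y = 0,
  so v ∝ (b, λ_1 - a) = (-1, 8.1231); multiply by -1 so the first entry is positive: u = (1, -8.1231).
  ||u|| = √((1)² + (-8.1231)²) = √(66.9848) ≈ 8.1844,
  v_1 = u/||u|| ≈ (0.1222, -0.9925) (||v_1|| = 1).

λ_1 = 20.1231,  λ_2 = 11.8769;  v_1 ≈ (0.1222, -0.9925)


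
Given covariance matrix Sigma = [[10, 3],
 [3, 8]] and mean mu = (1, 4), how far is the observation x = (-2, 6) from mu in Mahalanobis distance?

Step 1 — centre the observation: (x - mu) = (-3, 2).

Step 2 — invert Sigma. det(Sigma) = 10·8 - (3)² = 71.
  Sigma^{-1} = (1/det) · [[d, -b], [-b, a]] = [[0.1127, -0.0423],
 [-0.0423, 0.1408]].

Step 3 — form the quadratic (x - mu)^T · Sigma^{-1} · (x - mu):
  Sigma^{-1} · (x - mu) = (-0.4225, 0.4085).
  (x - mu)^T · [Sigma^{-1} · (x - mu)] = (-3)·(-0.4225) + (2)·(0.4085) = 2.0845.

Step 4 — take square root: d = √(2.0845) ≈ 1.4438.

d(x, mu) = √(2.0845) ≈ 1.4438


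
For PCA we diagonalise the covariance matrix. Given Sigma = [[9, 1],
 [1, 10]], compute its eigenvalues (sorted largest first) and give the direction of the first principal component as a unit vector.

Step 1 — characteristic polynomial of 2×2 Sigma:
  det(Sigma - λI) = λ² - trace · λ + det = 0.
  trace = 9 + 10 = 19, det = 9·10 - (1)² = 89.
Step 2 — discriminant:
  Δ = trace² - 4·det = 361 - 356 = 5.
Step 3 — eigenvalues:
  λ = (trace ± √Δ)/2 = (19 ± 2.2361)/2,
  λ_1 = 10.618,  λ_2 = 8.382.

Step 4 — unit eigenvector for λ_1: solve (Sigma - λ_1 I)v = 0. First row:
  (9 - 10.618)·v_x + (1)·v_y = 0, i.e. (-1.618)·v_x + (1)·v_y = 0,
  so v ∝ (b, λ_1 - a) = (1, 1.618) = u.
  ||u|| = √((1)² + (1.618)²) = √(3.618) ≈ 1.9021,
  v_1 = u/||u|| ≈ (0.5257, 0.8507) (||v_1|| = 1).

λ_1 = 10.618,  λ_2 = 8.382;  v_1 ≈ (0.5257, 0.8507)


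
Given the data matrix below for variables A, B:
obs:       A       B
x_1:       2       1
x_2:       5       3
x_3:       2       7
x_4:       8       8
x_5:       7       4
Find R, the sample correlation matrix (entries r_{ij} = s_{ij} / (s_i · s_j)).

Step 1 — column means:
  mean(A) = (2 + 5 + 2 + 8 + 7) / 5 = 24/5 = 4.8
  mean(B) = (1 + 3 + 7 + 8 + 4) / 5 = 23/5 = 4.6

Step 2 — sample variances and covariances s[i,j] = (1/(n-1)) · Σ_k (x_{k,i} - mean_i) · (x_{k,j} - mean_j), with n-1 = 4:
  s[A,A] = ((-2.8)·(-2.8) + (0.2)·(0.2) + (-2.8)·(-2.8) + (3.2)·(3.2) + (2.2)·(2.2)) / 4 = 30.8/4 = 7.7
  s[A,B] = ((-2.8)·(-3.6) + (0.2)·(-1.6) + (-2.8)·(2.4) + (3.2)·(3.4) + (2.2)·(-0.6)) / 4 = 12.6/4 = 3.15
  s[B,B] = ((-3.6)·(-3.6) + (-1.6)·(-1.6) + (2.4)·(2.4) + (3.4)·(3.4) + (-0.6)·(-0.6)) / 4 = 33.2/4 = 8.3
  Sample standard deviations s_i = √(s[i,i]):
  s(A) = √(7.7) = 2.7749
  s(B) = √(8.3) = 2.881

Step 3 — r_{ij} = s_{ij} / (s_i · s_j):
  r[A,A] = 1 (diagonal).
  r[A,B] = 3.15 / (2.7749 · 2.881) = 3.15 / 7.9944 = 0.394
  r[B,B] = 1 (diagonal).

R is symmetric with unit diagonal. Assembling:

R = [[1, 0.394],
 [0.394, 1]]


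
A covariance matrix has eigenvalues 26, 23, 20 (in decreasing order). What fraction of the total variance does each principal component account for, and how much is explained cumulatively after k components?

Step 1 — total variance = trace(Sigma) = Σ λ_i = 26 + 23 + 20 = 69.

Step 2 — fraction explained by component i = λ_i / Σ λ:
  PC1: 26/69 = 0.3768
  PC2: 23/69 = 0.3333
  PC3: 20/69 = 0.2899

Step 3 — cumulative fraction after k components = (λ_1 + ... + λ_k) / Σ λ:
  k = 1: 26/69 = 0.3768
  k = 2: (26 + 23)/69 = 49/69 = 0.7101
  k = 3: (26 + 23 + 20)/69 = 69/69 = 1

Summary (fraction, with percent):

explained: PC1 0.3768 (37.68%), PC2 0.3333 (33.33%), PC3 0.2899 (28.99%);  cumulative: 0.3768, 0.7101, 1


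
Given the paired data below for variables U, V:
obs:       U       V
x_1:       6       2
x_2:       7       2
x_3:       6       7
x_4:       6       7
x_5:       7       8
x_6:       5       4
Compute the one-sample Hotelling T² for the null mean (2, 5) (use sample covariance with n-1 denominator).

Step 1 — sample mean vector:
  mean(U) = (6 + 7 + 6 + 6 + 7 + 5) / 6 = 37/6 = 6.1667
  mean(V) = (2 + 2 + 7 + 7 + 8 + 4) / 6 = 30/6 = 5
  x̄ = (6.1667, 5),  deviation x̄ - mu_0 = (6.1667, 5) - (2, 5) = (4.1667, 0).

Step 2 — sample covariance matrix, S[i,j] = (1/(n-1)) · Σ_k (x_{k,i} - mean_i) · (x_{k,j} - mean_j), divisor n-1 = 5:
  S[U,U] = ((-0.1667)·(-0.1667) + (0.8333)·(0.8333) + (-0.1667)·(-0.1667) + (-0.1667)·(-0.1667) + (0.8333)·(0.8333) + (-1.1667)·(-1.1667)) / 5 = 2.8333/5 = 0.5667
  S[U,V] = ((-0.1667)·(-3) + (0.8333)·(-3) + (-0.1667)·(2) + (-0.1667)·(2) + (0.8333)·(3) + (-1.1667)·(-1)) / 5 = 1/5 = 0.2
  S[V,V] = ((-3)·(-3) + (-3)·(-3) + (2)·(2) + (2)·(2) + (3)·(3) + (-1)·(-1)) / 5 = 36/5 = 7.2
  S = [[0.5667, 0.2],
 [0.2, 7.2]].

Step 3 — invert S. det(S) = 0.5667·7.2 - (0.2)² = 4.04.
  S^{-1} = (1/det) · [[d, -b], [-b, a]] = [[1.7822, -0.0495],
 [-0.0495, 0.1403]].

Step 4 — quadratic form (x̄ - mu_0)^T · S^{-1} · (x̄ - mu_0):
  S^{-1} · (x̄ - mu_0) = (7.4257, -0.2063),
  (x̄ - mu_0)^T · [...] = (4.1667)·(7.4257) + (0)·(-0.2063) = 30.9406.

Step 5 — scale by n: T² = 6 · 30.9406 = 185.6436.

T² ≈ 185.6436


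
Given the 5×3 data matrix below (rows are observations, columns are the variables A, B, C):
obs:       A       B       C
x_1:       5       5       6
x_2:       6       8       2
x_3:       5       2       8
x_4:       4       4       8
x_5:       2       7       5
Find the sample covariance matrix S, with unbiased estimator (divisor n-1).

Step 1 — column means:
  mean(A) = (5 + 6 + 5 + 4 + 2) / 5 = 22/5 = 4.4
  mean(B) = (5 + 8 + 2 + 4 + 7) / 5 = 26/5 = 5.2
  mean(C) = (6 + 2 + 8 + 8 + 5) / 5 = 29/5 = 5.8

Step 2 — sample covariance S[i,j] = (1/(n-1)) · Σ_k (x_{k,i} - mean_i) · (x_{k,j} - mean_j), with n-1 = 4.
  S[A,A] = ((0.6)·(0.6) + (1.6)·(1.6) + (0.6)·(0.6) + (-0.4)·(-0.4) + (-2.4)·(-2.4)) / 4 = 9.2/4 = 2.3
  S[A,B] = ((0.6)·(-0.2) + (1.6)·(2.8) + (0.6)·(-3.2) + (-0.4)·(-1.2) + (-2.4)·(1.8)) / 4 = -1.4/4 = -0.35
  S[A,C] = ((0.6)·(0.2) + (1.6)·(-3.8) + (0.6)·(2.2) + (-0.4)·(2.2) + (-2.4)·(-0.8)) / 4 = -3.6/4 = -0.9
  S[B,B] = ((-0.2)·(-0.2) + (2.8)·(2.8) + (-3.2)·(-3.2) + (-1.2)·(-1.2) + (1.8)·(1.8)) / 4 = 22.8/4 = 5.7
  S[B,C] = ((-0.2)·(0.2) + (2.8)·(-3.8) + (-3.2)·(2.2) + (-1.2)·(2.2) + (1.8)·(-0.8)) / 4 = -21.8/4 = -5.45
  S[C,C] = ((0.2)·(0.2) + (-3.8)·(-3.8) + (2.2)·(2.2) + (2.2)·(2.2) + (-0.8)·(-0.8)) / 4 = 24.8/4 = 6.2

S is symmetric (S[j,i] = S[i,j]). Assembling:

S = [[2.3, -0.35, -0.9],
 [-0.35, 5.7, -5.45],
 [-0.9, -5.45, 6.2]]


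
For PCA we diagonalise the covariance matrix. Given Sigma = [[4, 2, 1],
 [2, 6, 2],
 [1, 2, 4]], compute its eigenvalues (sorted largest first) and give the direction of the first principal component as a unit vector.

Step 1 — characteristic polynomial p(λ) = det(λI - Sigma) = λ³ - tr·λ² + c_1·λ - det, where tr = trace, c_1 = sum of the principal 2×2 minors, det = det(Sigma):
  tr = 4 + 6 + 4 = 14,
  c_1 = (4·6 - (2)²) + (4·4 - (1)²) + (6·4 - (2)²) = 20 + 15 + 20 = 55,
  det = 4·(6·4 - (2)²) - (2)·((2)·4 - (2)·(1)) + (1)·((2)·(2) - 6·(1)) = 4·(20) - (2)·(6) + (1)·(-2) = 66.
  So p(λ) = λ³ - 14λ² + 55λ - 66.
Step 2 — look for an integer root (rational root theorem: any rational root is an integer divisor of 66). Testing λ = 3:
  p(3) = 27 - 126 + 165 - 66 = 0  ✓
  Dividing out (λ - 3): p(λ) = (λ - 3)(λ² - 11λ + 22).
Step 3 — remaining eigenvalues from the quadratic λ² - 11λ + 22 = 0:
  Δ = 11² - 4·22 = 121 - 88 = 33,  λ = (11 ± √33)/2 = (11 ± 5.7446)/2 ≈ 8.3723 or 2.6277.
  Sorted: λ_1 = 8.3723,  λ_2 = 3,  λ_3 = 2.6277  (check: sum = 14 = tr ✓).

Step 4 — unit eigenvector for λ_1 ≈ 8.3723: v spans the null space of (Sigma - λ_1 I), whose rows are
  r_1 = (-4.3723, 2, 1),  r_2 = (2, -2.3723, 2),  r_3 = (1, 2, -4.3723).
  v is orthogonal to every row, so take v ∝ r_1 × r_2 = ((2)·(2) - (1)·(-2.3723), (1)·(2) - (-4.3723)·(2), (-4.3723)·(-2.3723) - (2)·(2)) ≈ (6.3723, 10.7446, 6.3723).
  Let u = (6.3723, 10.7446, 6.3723).
  ||u|| = √((6.3723)² + (10.7446)² + (6.3723)²) = √(196.6576) ≈ 14.0235,  v_1 = u/||u|| ≈ (0.4544, 0.7662, 0.4544) (||v_1|| = 1).

λ_1 = 8.3723,  λ_2 = 3,  λ_3 = 2.6277;  v_1 ≈ (0.4544, 0.7662, 0.4544)


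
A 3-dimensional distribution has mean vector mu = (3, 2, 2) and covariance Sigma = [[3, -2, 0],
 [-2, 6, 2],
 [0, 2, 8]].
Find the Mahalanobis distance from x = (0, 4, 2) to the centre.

Step 1 — centre the observation: (x - mu) = (-3, 2, 0).

Step 2 — invert Sigma (cofactor / det for 3×3, or solve directly):
  Sigma^{-1} = [[0.44, 0.16, -0.04],
 [0.16, 0.24, -0.06],
 [-0.04, -0.06, 0.14]].

Step 3 — form the quadratic (x - mu)^T · Sigma^{-1} · (x - mu):
  Sigma^{-1} · (x - mu) = (-1, 0, 0).
  (x - mu)^T · [Sigma^{-1} · (x - mu)] = (-3)·(-1) + (2)·(0) + (0)·(0) = 3.

Step 4 — take square root: d = √(3) ≈ 1.7321.

d(x, mu) = √(3) ≈ 1.7321


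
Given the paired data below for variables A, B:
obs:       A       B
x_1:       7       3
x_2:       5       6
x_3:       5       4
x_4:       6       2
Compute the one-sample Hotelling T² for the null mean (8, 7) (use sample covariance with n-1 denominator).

Step 1 — sample mean vector:
  mean(A) = (7 + 5 + 5 + 6) / 4 = 23/4 = 5.75
  mean(B) = (3 + 6 + 4 + 2) / 4 = 15/4 = 3.75
  x̄ = (5.75, 3.75),  deviation x̄ - mu_0 = (5.75, 3.75) - (8, 7) = (-2.25, -3.25).

Step 2 — sample covariance matrix, S[i,j] = (1/(n-1)) · Σ_k (x_{k,i} - mean_i) · (x_{k,j} - mean_j), divisor n-1 = 3:
  S[A,A] = ((1.25)·(1.25) + (-0.75)·(-0.75) + (-0.75)·(-0.75) + (0.25)·(0.25)) / 3 = 2.75/3 = 0.9167
  S[A,B] = ((1.25)·(-0.75) + (-0.75)·(2.25) + (-0.75)·(0.25) + (0.25)·(-1.75)) / 3 = -3.25/3 = -1.0833
  S[B,B] = ((-0.75)·(-0.75) + (2.25)·(2.25) + (0.25)·(0.25) + (-1.75)·(-1.75)) / 3 = 8.75/3 = 2.9167
  S = [[0.9167, -1.0833],
 [-1.0833, 2.9167]].

Step 3 — invert S. det(S) = 0.9167·2.9167 - (-1.0833)² = 1.5.
  S^{-1} = (1/det) · [[d, -b], [-b, a]] = [[1.9444, 0.7222],
 [0.7222, 0.6111]].

Step 4 — quadratic form (x̄ - mu_0)^T · S^{-1} · (x̄ - mu_0):
  S^{-1} · (x̄ - mu_0) = (-6.7222, -3.6111),
  (x̄ - mu_0)^T · [...] = (-2.25)·(-6.7222) + (-3.25)·(-3.6111) = 26.8611.

Step 5 — scale by n: T² = 4 · 26.8611 = 107.4444.

T² ≈ 107.4444


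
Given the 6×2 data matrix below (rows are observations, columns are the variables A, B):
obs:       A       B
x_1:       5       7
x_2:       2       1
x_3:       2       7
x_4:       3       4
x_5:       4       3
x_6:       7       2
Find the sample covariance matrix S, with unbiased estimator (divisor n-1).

Step 1 — column means:
  mean(A) = (5 + 2 + 2 + 3 + 4 + 7) / 6 = 23/6 = 3.8333
  mean(B) = (7 + 1 + 7 + 4 + 3 + 2) / 6 = 24/6 = 4

Step 2 — sample covariance S[i,j] = (1/(n-1)) · Σ_k (x_{k,i} - mean_i) · (x_{k,j} - mean_j), with n-1 = 5.
  S[A,A] = ((1.1667)·(1.1667) + (-1.8333)·(-1.8333) + (-1.8333)·(-1.8333) + (-0.8333)·(-0.8333) + (0.1667)·(0.1667) + (3.1667)·(3.1667)) / 5 = 18.8333/5 = 3.7667
  S[A,B] = ((1.1667)·(3) + (-1.8333)·(-3) + (-1.8333)·(3) + (-0.8333)·(0) + (0.1667)·(-1) + (3.1667)·(-2)) / 5 = -3/5 = -0.6
  S[B,B] = ((3)·(3) + (-3)·(-3) + (3)·(3) + (0)·(0) + (-1)·(-1) + (-2)·(-2)) / 5 = 32/5 = 6.4

S is symmetric (S[j,i] = S[i,j]). Assembling:

S = [[3.7667, -0.6],
 [-0.6, 6.4]]


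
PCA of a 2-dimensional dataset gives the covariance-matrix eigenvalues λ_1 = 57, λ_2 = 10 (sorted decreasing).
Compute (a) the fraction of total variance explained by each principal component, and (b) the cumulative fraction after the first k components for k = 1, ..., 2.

Step 1 — total variance = trace(Sigma) = Σ λ_i = 57 + 10 = 67.

Step 2 — fraction explained by component i = λ_i / Σ λ:
  PC1: 57/67 = 0.8507
  PC2: 10/67 = 0.1493

Step 3 — cumulative fraction after k components = (λ_1 + ... + λ_k) / Σ λ:
  k = 1: 57/67 = 0.8507
  k = 2: (57 + 10)/67 = 67/67 = 1

Summary (fraction, with percent):

explained: PC1 0.8507 (85.07%), PC2 0.1493 (14.93%);  cumulative: 0.8507, 1


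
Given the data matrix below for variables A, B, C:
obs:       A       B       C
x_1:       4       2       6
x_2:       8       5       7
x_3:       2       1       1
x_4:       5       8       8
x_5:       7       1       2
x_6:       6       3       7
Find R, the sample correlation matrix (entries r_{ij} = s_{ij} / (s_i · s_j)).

Step 1 — column means:
  mean(A) = (4 + 8 + 2 + 5 + 7 + 6) / 6 = 32/6 = 5.3333
  mean(B) = (2 + 5 + 1 + 8 + 1 + 3) / 6 = 20/6 = 3.3333
  mean(C) = (6 + 7 + 1 + 8 + 2 + 7) / 6 = 31/6 = 5.1667

Step 2 — sample variances and covariances s[i,j] = (1/(n-1)) · Σ_k (x_{k,i} - mean_i) · (x_{k,j} - mean_j), with n-1 = 5:
  s[A,A] = ((-1.3333)·(-1.3333) + (2.6667)·(2.6667) + (-3.3333)·(-3.3333) + (-0.3333)·(-0.3333) + (1.6667)·(1.6667) + (0.6667)·(0.6667)) / 5 = 23.3333/5 = 4.6667
  s[A,B] = ((-1.3333)·(-1.3333) + (2.6667)·(1.6667) + (-3.3333)·(-2.3333) + (-0.3333)·(4.6667) + (1.6667)·(-2.3333) + (0.6667)·(-0.3333)) / 5 = 8.3333/5 = 1.6667
  s[A,C] = ((-1.3333)·(0.8333) + (2.6667)·(1.8333) + (-3.3333)·(-4.1667) + (-0.3333)·(2.8333) + (1.6667)·(-3.1667) + (0.6667)·(1.8333)) / 5 = 12.6667/5 = 2.5333
  s[B,B] = ((-1.3333)·(-1.3333) + (1.6667)·(1.6667) + (-2.3333)·(-2.3333) + (4.6667)·(4.6667) + (-2.3333)·(-2.3333) + (-0.3333)·(-0.3333)) / 5 = 37.3333/5 = 7.4667
  s[B,C] = ((-1.3333)·(0.8333) + (1.6667)·(1.8333) + (-2.3333)·(-4.1667) + (4.6667)·(2.8333) + (-2.3333)·(-3.1667) + (-0.3333)·(1.8333)) / 5 = 31.6667/5 = 6.3333
  s[C,C] = ((0.8333)·(0.8333) + (1.8333)·(1.8333) + (-4.1667)·(-4.1667) + (2.8333)·(2.8333) + (-3.1667)·(-3.1667) + (1.8333)·(1.8333)) / 5 = 42.8333/5 = 8.5667
  Sample standard deviations s_i = √(s[i,i]):
  s(A) = √(4.6667) = 2.1602
  s(B) = √(7.4667) = 2.7325
  s(C) = √(8.5667) = 2.9269

Step 3 — r_{ij} = s_{ij} / (s_i · s_j):
  r[A,A] = 1 (diagonal).
  r[A,B] = 1.6667 / (2.1602 · 2.7325) = 1.6667 / 5.9029 = 0.2823
  r[A,C] = 2.5333 / (2.1602 · 2.9269) = 2.5333 / 6.3228 = 0.4007
  r[B,B] = 1 (diagonal).
  r[B,C] = 6.3333 / (2.7325 · 2.9269) = 6.3333 / 7.9978 = 0.7919
  r[C,C] = 1 (diagonal).

R is symmetric with unit diagonal. Assembling:

R = [[1, 0.2823, 0.4007],
 [0.2823, 1, 0.7919],
 [0.4007, 0.7919, 1]]


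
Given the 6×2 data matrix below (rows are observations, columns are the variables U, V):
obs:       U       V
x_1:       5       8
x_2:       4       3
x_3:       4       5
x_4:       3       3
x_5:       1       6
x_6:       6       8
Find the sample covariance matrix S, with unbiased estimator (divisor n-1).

Step 1 — column means:
  mean(U) = (5 + 4 + 4 + 3 + 1 + 6) / 6 = 23/6 = 3.8333
  mean(V) = (8 + 3 + 5 + 3 + 6 + 8) / 6 = 33/6 = 5.5

Step 2 — sample covariance S[i,j] = (1/(n-1)) · Σ_k (x_{k,i} - mean_i) · (x_{k,j} - mean_j), with n-1 = 5.
  S[U,U] = ((1.1667)·(1.1667) + (0.1667)·(0.1667) + (0.1667)·(0.1667) + (-0.8333)·(-0.8333) + (-2.8333)·(-2.8333) + (2.1667)·(2.1667)) / 5 = 14.8333/5 = 2.9667
  S[U,V] = ((1.1667)·(2.5) + (0.1667)·(-2.5) + (0.1667)·(-0.5) + (-0.8333)·(-2.5) + (-2.8333)·(0.5) + (2.1667)·(2.5)) / 5 = 8.5/5 = 1.7
  S[V,V] = ((2.5)·(2.5) + (-2.5)·(-2.5) + (-0.5)·(-0.5) + (-2.5)·(-2.5) + (0.5)·(0.5) + (2.5)·(2.5)) / 5 = 25.5/5 = 5.1

S is symmetric (S[j,i] = S[i,j]). Assembling:

S = [[2.9667, 1.7],
 [1.7, 5.1]]


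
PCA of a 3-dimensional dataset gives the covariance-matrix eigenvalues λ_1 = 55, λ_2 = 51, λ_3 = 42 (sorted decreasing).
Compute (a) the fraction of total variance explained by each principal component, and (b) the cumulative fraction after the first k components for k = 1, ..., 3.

Step 1 — total variance = trace(Sigma) = Σ λ_i = 55 + 51 + 42 = 148.

Step 2 — fraction explained by component i = λ_i / Σ λ:
  PC1: 55/148 = 0.3716
  PC2: 51/148 = 0.3446
  PC3: 42/148 = 0.2838

Step 3 — cumulative fraction after k components = (λ_1 + ... + λ_k) / Σ λ:
  k = 1: 55/148 = 0.3716
  k = 2: (55 + 51)/148 = 106/148 = 0.7162
  k = 3: (55 + 51 + 42)/148 = 148/148 = 1

Summary (fraction, with percent):

explained: PC1 0.3716 (37.16%), PC2 0.3446 (34.46%), PC3 0.2838 (28.38%);  cumulative: 0.3716, 0.7162, 1


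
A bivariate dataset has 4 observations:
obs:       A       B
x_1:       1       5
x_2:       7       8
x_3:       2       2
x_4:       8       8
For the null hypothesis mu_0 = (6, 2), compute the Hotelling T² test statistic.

Step 1 — sample mean vector:
  mean(A) = (1 + 7 + 2 + 8) / 4 = 18/4 = 4.5
  mean(B) = (5 + 8 + 2 + 8) / 4 = 23/4 = 5.75
  x̄ = (4.5, 5.75),  deviation x̄ - mu_0 = (4.5, 5.75) - (6, 2) = (-1.5, 3.75).

Step 2 — sample covariance matrix, S[i,j] = (1/(n-1)) · Σ_k (x_{k,i} - mean_i) · (x_{k,j} - mean_j), divisor n-1 = 3:
  S[A,A] = ((-3.5)·(-3.5) + (2.5)·(2.5) + (-2.5)·(-2.5) + (3.5)·(3.5)) / 3 = 37/3 = 12.3333
  S[A,B] = ((-3.5)·(-0.75) + (2.5)·(2.25) + (-2.5)·(-3.75) + (3.5)·(2.25)) / 3 = 25.5/3 = 8.5
  S[B,B] = ((-0.75)·(-0.75) + (2.25)·(2.25) + (-3.75)·(-3.75) + (2.25)·(2.25)) / 3 = 24.75/3 = 8.25
  S = [[12.3333, 8.5],
 [8.5, 8.25]].

Step 3 — invert S. det(S) = 12.3333·8.25 - (8.5)² = 29.5.
  S^{-1} = (1/det) · [[d, -b], [-b, a]] = [[0.2797, -0.2881],
 [-0.2881, 0.4181]].

Step 4 — quadratic form (x̄ - mu_0)^T · S^{-1} · (x̄ - mu_0):
  S^{-1} · (x̄ - mu_0) = (-1.5, 2),
  (x̄ - mu_0)^T · [...] = (-1.5)·(-1.5) + (3.75)·(2) = 9.75.

Step 5 — scale by n: T² = 4 · 9.75 = 39.

T² ≈ 39


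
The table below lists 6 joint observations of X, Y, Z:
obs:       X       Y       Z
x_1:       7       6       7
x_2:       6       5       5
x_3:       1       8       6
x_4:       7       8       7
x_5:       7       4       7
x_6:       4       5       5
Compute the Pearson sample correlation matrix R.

Step 1 — column means:
  mean(X) = (7 + 6 + 1 + 7 + 7 + 4) / 6 = 32/6 = 5.3333
  mean(Y) = (6 + 5 + 8 + 8 + 4 + 5) / 6 = 36/6 = 6
  mean(Z) = (7 + 5 + 6 + 7 + 7 + 5) / 6 = 37/6 = 6.1667

Step 2 — sample variances and covariances s[i,j] = (1/(n-1)) · Σ_k (x_{k,i} - mean_i) · (x_{k,j} - mean_j), with n-1 = 5:
  s[X,X] = ((1.6667)·(1.6667) + (0.6667)·(0.6667) + (-4.3333)·(-4.3333) + (1.6667)·(1.6667) + (1.6667)·(1.6667) + (-1.3333)·(-1.3333)) / 5 = 29.3333/5 = 5.8667
  s[X,Y] = ((1.6667)·(0) + (0.6667)·(-1) + (-4.3333)·(2) + (1.6667)·(2) + (1.6667)·(-2) + (-1.3333)·(-1)) / 5 = -8/5 = -1.6
  s[X,Z] = ((1.6667)·(0.8333) + (0.6667)·(-1.1667) + (-4.3333)·(-0.1667) + (1.6667)·(0.8333) + (1.6667)·(0.8333) + (-1.3333)·(-1.1667)) / 5 = 5.6667/5 = 1.1333
  s[Y,Y] = ((0)·(0) + (-1)·(-1) + (2)·(2) + (2)·(2) + (-2)·(-2) + (-1)·(-1)) / 5 = 14/5 = 2.8
  s[Y,Z] = ((0)·(0.8333) + (-1)·(-1.1667) + (2)·(-0.1667) + (2)·(0.8333) + (-2)·(0.8333) + (-1)·(-1.1667)) / 5 = 2/5 = 0.4
  s[Z,Z] = ((0.8333)·(0.8333) + (-1.1667)·(-1.1667) + (-0.1667)·(-0.1667) + (0.8333)·(0.8333) + (0.8333)·(0.8333) + (-1.1667)·(-1.1667)) / 5 = 4.8333/5 = 0.9667
  Sample standard deviations s_i = √(s[i,i]):
  s(X) = √(5.8667) = 2.4221
  s(Y) = √(2.8) = 1.6733
  s(Z) = √(0.9667) = 0.9832

Step 3 — r_{ij} = s_{ij} / (s_i · s_j):
  r[X,X] = 1 (diagonal).
  r[X,Y] = -1.6 / (2.4221 · 1.6733) = -1.6 / 4.053 = -0.3948
  r[X,Z] = 1.1333 / (2.4221 · 0.9832) = 1.1333 / 2.3814 = 0.4759
  r[Y,Y] = 1 (diagonal).
  r[Y,Z] = 0.4 / (1.6733 · 0.9832) = 0.4 / 1.6452 = 0.2431
  r[Z,Z] = 1 (diagonal).

R is symmetric with unit diagonal. Assembling:

R = [[1, -0.3948, 0.4759],
 [-0.3948, 1, 0.2431],
 [0.4759, 0.2431, 1]]


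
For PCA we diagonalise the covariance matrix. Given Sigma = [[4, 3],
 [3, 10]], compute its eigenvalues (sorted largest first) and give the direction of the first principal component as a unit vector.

Step 1 — characteristic polynomial of 2×2 Sigma:
  det(Sigma - λI) = λ² - trace · λ + det = 0.
  trace = 4 + 10 = 14, det = 4·10 - (3)² = 31.
Step 2 — discriminant:
  Δ = trace² - 4·det = 196 - 124 = 72.
Step 3 — eigenvalues:
  λ = (trace ± √Δ)/2 = (14 ± 8.4853)/2,
  λ_1 = 11.2426,  λ_2 = 2.7574.

Step 4 — unit eigenvector for λ_1: solve (Sigma - λ_1 I)v = 0. First row:
  (4 - 11.2426)·v_x + (3)·v_y = 0, i.e. (-7.2426)·v_x + (3)·v_y = 0,
  so v ∝ (b, λ_1 - a) = (3, 7.2426) = u.
  ||u|| = √((3)² + (7.2426)²) = √(61.4558) ≈ 7.8394,
  v_1 = u/||u|| ≈ (0.3827, 0.9239) (||v_1|| = 1).

λ_1 = 11.2426,  λ_2 = 2.7574;  v_1 ≈ (0.3827, 0.9239)


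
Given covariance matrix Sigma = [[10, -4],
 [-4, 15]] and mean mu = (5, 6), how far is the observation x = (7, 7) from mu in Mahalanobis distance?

Step 1 — centre the observation: (x - mu) = (2, 1).

Step 2 — invert Sigma. det(Sigma) = 10·15 - (-4)² = 134.
  Sigma^{-1} = (1/det) · [[d, -b], [-b, a]] = [[0.1119, 0.0299],
 [0.0299, 0.0746]].

Step 3 — form the quadratic (x - mu)^T · Sigma^{-1} · (x - mu):
  Sigma^{-1} · (x - mu) = (0.2537, 0.1343).
  (x - mu)^T · [Sigma^{-1} · (x - mu)] = (2)·(0.2537) + (1)·(0.1343) = 0.6418.

Step 4 — take square root: d = √(0.6418) ≈ 0.8011.

d(x, mu) = √(0.6418) ≈ 0.8011


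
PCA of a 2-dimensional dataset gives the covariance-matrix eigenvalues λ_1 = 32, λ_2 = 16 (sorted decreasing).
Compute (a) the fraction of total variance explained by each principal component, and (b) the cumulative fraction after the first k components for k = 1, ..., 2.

Step 1 — total variance = trace(Sigma) = Σ λ_i = 32 + 16 = 48.

Step 2 — fraction explained by component i = λ_i / Σ λ:
  PC1: 32/48 = 0.6667
  PC2: 16/48 = 0.3333

Step 3 — cumulative fraction after k components = (λ_1 + ... + λ_k) / Σ λ:
  k = 1: 32/48 = 0.6667
  k = 2: (32 + 16)/48 = 48/48 = 1

Summary (fraction, with percent):

explained: PC1 0.6667 (66.67%), PC2 0.3333 (33.33%);  cumulative: 0.6667, 1


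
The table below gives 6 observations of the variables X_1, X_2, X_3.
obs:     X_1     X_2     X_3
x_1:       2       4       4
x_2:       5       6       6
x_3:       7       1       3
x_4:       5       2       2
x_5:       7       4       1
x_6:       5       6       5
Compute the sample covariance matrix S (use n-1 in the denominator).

Step 1 — column means:
  mean(X_1) = (2 + 5 + 7 + 5 + 7 + 5) / 6 = 31/6 = 5.1667
  mean(X_2) = (4 + 6 + 1 + 2 + 4 + 6) / 6 = 23/6 = 3.8333
  mean(X_3) = (4 + 6 + 3 + 2 + 1 + 5) / 6 = 21/6 = 3.5

Step 2 — sample covariance S[i,j] = (1/(n-1)) · Σ_k (x_{k,i} - mean_i) · (x_{k,j} - mean_j), with n-1 = 5.
  S[X_1,X_1] = ((-3.1667)·(-3.1667) + (-0.1667)·(-0.1667) + (1.8333)·(1.8333) + (-0.1667)·(-0.1667) + (1.8333)·(1.8333) + (-0.1667)·(-0.1667)) / 5 = 16.8333/5 = 3.3667
  S[X_1,X_2] = ((-3.1667)·(0.1667) + (-0.1667)·(2.1667) + (1.8333)·(-2.8333) + (-0.1667)·(-1.8333) + (1.8333)·(0.1667) + (-0.1667)·(2.1667)) / 5 = -5.8333/5 = -1.1667
  S[X_1,X_3] = ((-3.1667)·(0.5) + (-0.1667)·(2.5) + (1.8333)·(-0.5) + (-0.1667)·(-1.5) + (1.8333)·(-2.5) + (-0.1667)·(1.5)) / 5 = -7.5/5 = -1.5
  S[X_2,X_2] = ((0.1667)·(0.1667) + (2.1667)·(2.1667) + (-2.8333)·(-2.8333) + (-1.8333)·(-1.8333) + (0.1667)·(0.1667) + (2.1667)·(2.1667)) / 5 = 20.8333/5 = 4.1667
  S[X_2,X_3] = ((0.1667)·(0.5) + (2.1667)·(2.5) + (-2.8333)·(-0.5) + (-1.8333)·(-1.5) + (0.1667)·(-2.5) + (2.1667)·(1.5)) / 5 = 12.5/5 = 2.5
  S[X_3,X_3] = ((0.5)·(0.5) + (2.5)·(2.5) + (-0.5)·(-0.5) + (-1.5)·(-1.5) + (-2.5)·(-2.5) + (1.5)·(1.5)) / 5 = 17.5/5 = 3.5

S is symmetric (S[j,i] = S[i,j]). Assembling:

S = [[3.3667, -1.1667, -1.5],
 [-1.1667, 4.1667, 2.5],
 [-1.5, 2.5, 3.5]]


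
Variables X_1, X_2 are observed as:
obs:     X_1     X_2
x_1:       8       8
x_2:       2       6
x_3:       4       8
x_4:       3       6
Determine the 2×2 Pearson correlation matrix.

Step 1 — column means:
  mean(X_1) = (8 + 2 + 4 + 3) / 4 = 17/4 = 4.25
  mean(X_2) = (8 + 6 + 8 + 6) / 4 = 28/4 = 7

Step 2 — sample variances and covariances s[i,j] = (1/(n-1)) · Σ_k (x_{k,i} - mean_i) · (x_{k,j} - mean_j), with n-1 = 3:
  s[X_1,X_1] = ((3.75)·(3.75) + (-2.25)·(-2.25) + (-0.25)·(-0.25) + (-1.25)·(-1.25)) / 3 = 20.75/3 = 6.9167
  s[X_1,X_2] = ((3.75)·(1) + (-2.25)·(-1) + (-0.25)·(1) + (-1.25)·(-1)) / 3 = 7/3 = 2.3333
  s[X_2,X_2] = ((1)·(1) + (-1)·(-1) + (1)·(1) + (-1)·(-1)) / 3 = 4/3 = 1.3333
  Sample standard deviations s_i = √(s[i,i]):
  s(X_1) = √(6.9167) = 2.63
  s(X_2) = √(1.3333) = 1.1547

Step 3 — r_{ij} = s_{ij} / (s_i · s_j):
  r[X_1,X_1] = 1 (diagonal).
  r[X_1,X_2] = 2.3333 / (2.63 · 1.1547) = 2.3333 / 3.0368 = 0.7683
  r[X_2,X_2] = 1 (diagonal).

R is symmetric with unit diagonal. Assembling:

R = [[1, 0.7683],
 [0.7683, 1]]


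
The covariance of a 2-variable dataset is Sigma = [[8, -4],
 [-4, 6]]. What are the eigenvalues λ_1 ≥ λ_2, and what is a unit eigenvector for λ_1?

Step 1 — characteristic polynomial of 2×2 Sigma:
  det(Sigma - λI) = λ² - trace · λ + det = 0.
  trace = 8 + 6 = 14, det = 8·6 - (-4)² = 32.
Step 2 — discriminant:
  Δ = trace² - 4·det = 196 - 128 = 68.
Step 3 — eigenvalues:
  λ = (trace ± √Δ)/2 = (14 ± 8.2462)/2,
  λ_1 = 11.1231,  λ_2 = 2.8769.

Step 4 — unit eigenvector for λ_1: solve (Sigma - λ_1 I)v = 0. First row:
  (8 - 11.1231)·v_x + (-4)·v_y = 0, i.e. (-3.1231)·v_x + (-4)·v_y = 0,
  so v ∝ (b, λ_1 - a) = (-4, 3.1231); multiply by -1 so the first entry is positive: u = (4, -3.1231).
  ||u|| = √((4)² + (-3.1231)²) = √(25.7538) ≈ 5.0748,
  v_1 = u/||u|| ≈ (0.7882, -0.6154) (||v_1|| = 1).

λ_1 = 11.1231,  λ_2 = 2.8769;  v_1 ≈ (0.7882, -0.6154)


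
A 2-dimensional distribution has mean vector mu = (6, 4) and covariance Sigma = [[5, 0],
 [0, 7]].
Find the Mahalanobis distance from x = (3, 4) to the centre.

Step 1 — centre the observation: (x - mu) = (-3, 0).

Step 2 — invert Sigma. det(Sigma) = 5·7 - (0)² = 35.
  Sigma^{-1} = (1/det) · [[d, -b], [-b, a]] = [[0.2, 0],
 [0, 0.1429]].

Step 3 — form the quadratic (x - mu)^T · Sigma^{-1} · (x - mu):
  Sigma^{-1} · (x - mu) = (-0.6, 0).
  (x - mu)^T · [Sigma^{-1} · (x - mu)] = (-3)·(-0.6) + (0)·(0) = 1.8.

Step 4 — take square root: d = √(1.8) ≈ 1.3416.

d(x, mu) = √(1.8) ≈ 1.3416


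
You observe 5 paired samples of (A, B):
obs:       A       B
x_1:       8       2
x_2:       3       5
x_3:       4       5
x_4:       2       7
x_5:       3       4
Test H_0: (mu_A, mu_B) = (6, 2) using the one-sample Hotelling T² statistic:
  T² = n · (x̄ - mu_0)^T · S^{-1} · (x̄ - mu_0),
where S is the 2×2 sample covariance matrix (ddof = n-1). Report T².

Step 1 — sample mean vector:
  mean(A) = (8 + 3 + 4 + 2 + 3) / 5 = 20/5 = 4
  mean(B) = (2 + 5 + 5 + 7 + 4) / 5 = 23/5 = 4.6
  x̄ = (4, 4.6),  deviation x̄ - mu_0 = (4, 4.6) - (6, 2) = (-2, 2.6).

Step 2 — sample covariance matrix, S[i,j] = (1/(n-1)) · Σ_k (x_{k,i} - mean_i) · (x_{k,j} - mean_j), divisor n-1 = 4:
  S[A,A] = ((4)·(4) + (-1)·(-1) + (0)·(0) + (-2)·(-2) + (-1)·(-1)) / 4 = 22/4 = 5.5
  S[A,B] = ((4)·(-2.6) + (-1)·(0.4) + (0)·(0.4) + (-2)·(2.4) + (-1)·(-0.6)) / 4 = -15/4 = -3.75
  S[B,B] = ((-2.6)·(-2.6) + (0.4)·(0.4) + (0.4)·(0.4) + (2.4)·(2.4) + (-0.6)·(-0.6)) / 4 = 13.2/4 = 3.3
  S = [[5.5, -3.75],
 [-3.75, 3.3]].

Step 3 — invert S. det(S) = 5.5·3.3 - (-3.75)² = 4.0875.
  S^{-1} = (1/det) · [[d, -b], [-b, a]] = [[0.8073, 0.9174],
 [0.9174, 1.3456]].

Step 4 — quadratic form (x̄ - mu_0)^T · S^{-1} · (x̄ - mu_0):
  S^{-1} · (x̄ - mu_0) = (0.7706, 1.6636),
  (x̄ - mu_0)^T · [...] = (-2)·(0.7706) + (2.6)·(1.6636) = 2.7841.

Step 5 — scale by n: T² = 5 · 2.7841 = 13.9205.

T² ≈ 13.9205


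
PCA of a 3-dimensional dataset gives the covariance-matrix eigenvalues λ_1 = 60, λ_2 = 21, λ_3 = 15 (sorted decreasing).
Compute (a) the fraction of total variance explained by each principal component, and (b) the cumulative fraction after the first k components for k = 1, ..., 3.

Step 1 — total variance = trace(Sigma) = Σ λ_i = 60 + 21 + 15 = 96.

Step 2 — fraction explained by component i = λ_i / Σ λ:
  PC1: 60/96 = 0.625
  PC2: 21/96 = 0.2188
  PC3: 15/96 = 0.1562

Step 3 — cumulative fraction after k components = (λ_1 + ... + λ_k) / Σ λ:
  k = 1: 60/96 = 0.625
  k = 2: (60 + 21)/96 = 81/96 = 0.8438
  k = 3: (60 + 21 + 15)/96 = 96/96 = 1

Summary (fraction, with percent):

explained: PC1 0.625 (62.5%), PC2 0.2188 (21.88%), PC3 0.1562 (15.62%);  cumulative: 0.625, 0.8438, 1


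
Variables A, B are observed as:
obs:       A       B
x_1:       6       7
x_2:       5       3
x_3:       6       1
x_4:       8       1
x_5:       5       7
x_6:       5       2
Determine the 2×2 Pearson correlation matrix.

Step 1 — column means:
  mean(A) = (6 + 5 + 6 + 8 + 5 + 5) / 6 = 35/6 = 5.8333
  mean(B) = (7 + 3 + 1 + 1 + 7 + 2) / 6 = 21/6 = 3.5

Step 2 — sample variances and covariances s[i,j] = (1/(n-1)) · Σ_k (x_{k,i} - mean_i) · (x_{k,j} - mean_j), with n-1 = 5:
  s[A,A] = ((0.1667)·(0.1667) + (-0.8333)·(-0.8333) + (0.1667)·(0.1667) + (2.1667)·(2.1667) + (-0.8333)·(-0.8333) + (-0.8333)·(-0.8333)) / 5 = 6.8333/5 = 1.3667
  s[A,B] = ((0.1667)·(3.5) + (-0.8333)·(-0.5) + (0.1667)·(-2.5) + (2.1667)·(-2.5) + (-0.8333)·(3.5) + (-0.8333)·(-1.5)) / 5 = -6.5/5 = -1.3
  s[B,B] = ((3.5)·(3.5) + (-0.5)·(-0.5) + (-2.5)·(-2.5) + (-2.5)·(-2.5) + (3.5)·(3.5) + (-1.5)·(-1.5)) / 5 = 39.5/5 = 7.9
  Sample standard deviations s_i = √(s[i,i]):
  s(A) = √(1.3667) = 1.169
  s(B) = √(7.9) = 2.8107

Step 3 — r_{ij} = s_{ij} / (s_i · s_j):
  r[A,A] = 1 (diagonal).
  r[A,B] = -1.3 / (1.169 · 2.8107) = -1.3 / 3.2858 = -0.3956
  r[B,B] = 1 (diagonal).

R is symmetric with unit diagonal. Assembling:

R = [[1, -0.3956],
 [-0.3956, 1]]


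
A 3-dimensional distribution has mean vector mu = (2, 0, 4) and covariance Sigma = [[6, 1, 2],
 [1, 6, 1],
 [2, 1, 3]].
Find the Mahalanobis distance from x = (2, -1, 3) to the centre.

Step 1 — centre the observation: (x - mu) = (0, -1, -1).

Step 2 — invert Sigma (cofactor / det for 3×3, or solve directly):
  Sigma^{-1} = [[0.2152, -0.0127, -0.1392],
 [-0.0127, 0.1772, -0.0506],
 [-0.1392, -0.0506, 0.443]].

Step 3 — form the quadratic (x - mu)^T · Sigma^{-1} · (x - mu):
  Sigma^{-1} · (x - mu) = (0.1519, -0.1266, -0.3924).
  (x - mu)^T · [Sigma^{-1} · (x - mu)] = (0)·(0.1519) + (-1)·(-0.1266) + (-1)·(-0.3924) = 0.519.

Step 4 — take square root: d = √(0.519) ≈ 0.7204.

d(x, mu) = √(0.519) ≈ 0.7204


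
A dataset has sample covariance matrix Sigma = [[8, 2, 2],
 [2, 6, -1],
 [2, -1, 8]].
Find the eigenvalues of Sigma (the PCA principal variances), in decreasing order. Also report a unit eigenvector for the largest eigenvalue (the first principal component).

Step 1 — characteristic polynomial p(λ) = det(λI - Sigma) = λ³ - tr·λ² + c_1·λ - det, where tr = trace, c_1 = sum of the principal 2×2 minors, det = det(Sigma):
  tr = 8 + 6 + 8 = 22,
  c_1 = (8·6 - (2)²) + (8·8 - (2)²) + (6·8 - (-1)²) = 44 + 60 + 47 = 151,
  det = 8·(6·8 - (-1)²) - (2)·((2)·8 - (-1)·(2)) + (2)·((2)·(-1) - 6·(2)) = 8·(47) - (2)·(18) + (2)·(-14) = 312.
  So p(λ) = λ³ - 22λ² + 151λ - 312.
Step 2 — look for an integer root (rational root theorem: any rational root is an integer divisor of 312). Testing λ = 8:
  p(8) = 512 - 1408 + 1208 - 312 = 0  ✓
  Dividing out (λ - 8): p(λ) = (λ - 8)(λ² - 14λ + 39).
Step 3 — remaining eigenvalues from the quadratic λ² - 14λ + 39 = 0:
  Δ = 14² - 4·39 = 196 - 156 = 40,  λ = (14 ± √40)/2 = (14 ± 6.3246)/2 ≈ 10.1623 or 3.8377.
  Sorted: λ_1 = 10.1623,  λ_2 = 8,  λ_3 = 3.8377  (check: sum = 22 = tr ✓).

Step 4 — unit eigenvector for λ_1 ≈ 10.1623: v spans the null space of (Sigma - λ_1 I), whose rows are
  r_1 = (-2.1623, 2, 2),  r_2 = (2, -4.1623, -1),  r_3 = (2, -1, -2.1623).
  v is orthogonal to every row, so take v ∝ r_1 × r_2 = ((2)·(-1) - (2)·(-4.1623), (2)·(2) - (-2.1623)·(-1), (-2.1623)·(-4.1623) - (2)·(2)) ≈ (6.3246, 1.8377, 5).
  Let u = (6.3246, 1.8377, 5).
  ||u|| = √((6.3246)² + (1.8377)² + (5)²) = √(68.3772) ≈ 8.2691,  v_1 = u/||u|| ≈ (0.7648, 0.2222, 0.6047) (||v_1|| = 1).

λ_1 = 10.1623,  λ_2 = 8,  λ_3 = 3.8377;  v_1 ≈ (0.7648, 0.2222, 0.6047)


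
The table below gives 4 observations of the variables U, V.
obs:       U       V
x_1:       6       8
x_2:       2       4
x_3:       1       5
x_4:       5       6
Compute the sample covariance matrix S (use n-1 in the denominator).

Step 1 — column means:
  mean(U) = (6 + 2 + 1 + 5) / 4 = 14/4 = 3.5
  mean(V) = (8 + 4 + 5 + 6) / 4 = 23/4 = 5.75

Step 2 — sample covariance S[i,j] = (1/(n-1)) · Σ_k (x_{k,i} - mean_i) · (x_{k,j} - mean_j), with n-1 = 3.
  S[U,U] = ((2.5)·(2.5) + (-1.5)·(-1.5) + (-2.5)·(-2.5) + (1.5)·(1.5)) / 3 = 17/3 = 5.6667
  S[U,V] = ((2.5)·(2.25) + (-1.5)·(-1.75) + (-2.5)·(-0.75) + (1.5)·(0.25)) / 3 = 10.5/3 = 3.5
  S[V,V] = ((2.25)·(2.25) + (-1.75)·(-1.75) + (-0.75)·(-0.75) + (0.25)·(0.25)) / 3 = 8.75/3 = 2.9167

S is symmetric (S[j,i] = S[i,j]). Assembling:

S = [[5.6667, 3.5],
 [3.5, 2.9167]]


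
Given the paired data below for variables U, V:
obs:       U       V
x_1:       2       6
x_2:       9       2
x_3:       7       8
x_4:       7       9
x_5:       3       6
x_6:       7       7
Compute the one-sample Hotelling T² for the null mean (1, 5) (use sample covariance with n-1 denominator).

Step 1 — sample mean vector:
  mean(U) = (2 + 9 + 7 + 7 + 3 + 7) / 6 = 35/6 = 5.8333
  mean(V) = (6 + 2 + 8 + 9 + 6 + 7) / 6 = 38/6 = 6.3333
  x̄ = (5.8333, 6.3333),  deviation x̄ - mu_0 = (5.8333, 6.3333) - (1, 5) = (4.8333, 1.3333).

Step 2 — sample covariance matrix, S[i,j] = (1/(n-1)) · Σ_k (x_{k,i} - mean_i) · (x_{k,j} - mean_j), divisor n-1 = 5:
  S[U,U] = ((-3.8333)·(-3.8333) + (3.1667)·(3.1667) + (1.1667)·(1.1667) + (1.1667)·(1.1667) + (-2.8333)·(-2.8333) + (1.1667)·(1.1667)) / 5 = 36.8333/5 = 7.3667
  S[U,V] = ((-3.8333)·(-0.3333) + (3.1667)·(-4.3333) + (1.1667)·(1.6667) + (1.1667)·(2.6667) + (-2.8333)·(-0.3333) + (1.1667)·(0.6667)) / 5 = -5.6667/5 = -1.1333
  S[V,V] = ((-0.3333)·(-0.3333) + (-4.3333)·(-4.3333) + (1.6667)·(1.6667) + (2.6667)·(2.6667) + (-0.3333)·(-0.3333) + (0.6667)·(0.6667)) / 5 = 29.3333/5 = 5.8667
  S = [[7.3667, -1.1333],
 [-1.1333, 5.8667]].

Step 3 — invert S. det(S) = 7.3667·5.8667 - (-1.1333)² = 41.9333.
  S^{-1} = (1/det) · [[d, -b], [-b, a]] = [[0.1399, 0.027],
 [0.027, 0.1757]].

Step 4 — quadratic form (x̄ - mu_0)^T · S^{-1} · (x̄ - mu_0):
  S^{-1} · (x̄ - mu_0) = (0.7122, 0.3649),
  (x̄ - mu_0)^T · [...] = (4.8333)·(0.7122) + (1.3333)·(0.3649) = 3.929.

Step 5 — scale by n: T² = 6 · 3.929 = 23.5739.

T² ≈ 23.5739


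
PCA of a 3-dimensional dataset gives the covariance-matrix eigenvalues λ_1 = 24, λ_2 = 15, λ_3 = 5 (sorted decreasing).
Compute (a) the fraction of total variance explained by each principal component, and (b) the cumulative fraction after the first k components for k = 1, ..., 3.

Step 1 — total variance = trace(Sigma) = Σ λ_i = 24 + 15 + 5 = 44.

Step 2 — fraction explained by component i = λ_i / Σ λ:
  PC1: 24/44 = 0.5455
  PC2: 15/44 = 0.3409
  PC3: 5/44 = 0.1136

Step 3 — cumulative fraction after k components = (λ_1 + ... + λ_k) / Σ λ:
  k = 1: 24/44 = 0.5455
  k = 2: (24 + 15)/44 = 39/44 = 0.8864
  k = 3: (24 + 15 + 5)/44 = 44/44 = 1

Summary (fraction, with percent):

explained: PC1 0.5455 (54.55%), PC2 0.3409 (34.09%), PC3 0.1136 (11.36%);  cumulative: 0.5455, 0.8864, 1
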